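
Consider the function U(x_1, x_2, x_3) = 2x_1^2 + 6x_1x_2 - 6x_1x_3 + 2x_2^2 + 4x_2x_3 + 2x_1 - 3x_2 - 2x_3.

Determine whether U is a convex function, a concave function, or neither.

neither

U is quadratic, so its Hessian is the constant matrix H = [[4, 6, -6], [6, 4, 4], [-6, 4, 0]].
Leading principal minors: 4, -20, -496.
Neither pattern holds ⇒ H is indefinite ⇒ neither convex nor concave.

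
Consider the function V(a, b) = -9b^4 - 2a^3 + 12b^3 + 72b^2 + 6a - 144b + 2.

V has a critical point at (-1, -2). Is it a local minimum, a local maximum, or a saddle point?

saddle point

The mixed partial ∂²V/∂a∂b is 0, so the Hessian at any point is diag(V_aa, V_bb) = diag(-12a, 36(-3b^2 + 2b + 4)).
At (-1, -2): H = diag(12, -432).
The eigenvalues have opposite signs, so H is indefinite: a saddle point.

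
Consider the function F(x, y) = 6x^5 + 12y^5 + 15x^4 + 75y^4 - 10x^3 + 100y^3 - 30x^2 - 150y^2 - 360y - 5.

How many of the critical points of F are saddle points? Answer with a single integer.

8

F separates as a function of x plus a function of y, so ∇F=0 decouples.
∂F/∂x = 30x(x - 1)(x + 1)(x + 2) = 0 at x ∈ {-2, -1, 0, 1}; ∂F/∂y = 60(y - 1)(y + 1)(y + 2)(y + 3) = 0 at y ∈ {-3, -2, -1, 1}.
The Hessian is diagonal: diag(F_xx, F_yy). Second derivatives: F_xx(-2)=-180, F_xx(-1)=60, F_xx(0)=-60, F_xx(1)=180; F_yy(-3)=-480, F_yy(-2)=180, F_yy(-1)=-240, F_yy(1)=1440.
Saddle points occur where the two diagonal entries have opposite signs: (-2, -2), (-2, 1), (-1, -3), (-1, -1), (0, -2), (0, 1), (1, -3), (1, -1). Count: 8.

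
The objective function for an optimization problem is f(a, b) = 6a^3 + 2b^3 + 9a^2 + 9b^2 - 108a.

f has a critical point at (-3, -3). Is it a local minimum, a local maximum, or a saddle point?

The mixed partial ∂²f/∂a∂b is 0, so the Hessian at any point is diag(f_aa, f_bb) = diag(18(2a + 1), 6(2b + 3)).
At (-3, -3): H = diag(-90, -18).
Both eigenvalues are negative, so H is negative definite: a local maximum.

local maximum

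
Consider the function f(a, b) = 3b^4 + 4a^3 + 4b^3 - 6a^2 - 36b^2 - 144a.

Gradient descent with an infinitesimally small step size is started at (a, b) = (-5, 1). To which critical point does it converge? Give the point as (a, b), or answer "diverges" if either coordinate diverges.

diverges

f is separable, so gradient descent decouples: a follows -∂f/∂a, b follows -∂f/∂b.
∂f/∂a = 12(a - 4)(a + 3); at a=-5 this is 216, so a decreases.
∂f/∂b = 12b(b - 2)(b + 3); at b=1 this is -48, so b increases.
The a-coordinate has no critical point in that direction and runs off to infinity.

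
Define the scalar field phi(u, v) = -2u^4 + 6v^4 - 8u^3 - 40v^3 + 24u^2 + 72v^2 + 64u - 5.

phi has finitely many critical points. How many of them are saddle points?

5

phi separates as a function of u plus a function of v, so ∇phi=0 decouples.
∂phi/∂u = -8(u - 2)(u + 1)(u + 4) = 0 at u ∈ {-4, -1, 2}; ∂phi/∂v = 24v(v - 3)(v - 2) = 0 at v ∈ {0, 2, 3}.
The Hessian is diagonal: diag(phi_uu, phi_vv). Second derivatives: phi_uu(-4)=-144, phi_uu(-1)=72, phi_uu(2)=-144; phi_vv(0)=144, phi_vv(2)=-48, phi_vv(3)=72.
Saddle points occur where the two diagonal entries have opposite signs: (-4, 0), (-4, 3), (-1, 2), (2, 0), (2, 3). Count: 5.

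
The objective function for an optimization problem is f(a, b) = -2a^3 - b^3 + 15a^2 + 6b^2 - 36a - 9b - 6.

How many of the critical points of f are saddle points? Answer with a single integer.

2

f separates as a function of a plus a function of b, so ∇f=0 decouples.
∂f/∂a = -6(a - 3)(a - 2) = 0 at a ∈ {2, 3}; ∂f/∂b = -3(b - 3)(b - 1) = 0 at b ∈ {1, 3}.
The Hessian is diagonal: diag(f_aa, f_bb). Second derivatives: f_aa(2)=6, f_aa(3)=-6; f_bb(1)=6, f_bb(3)=-6.
Saddle points occur where the two diagonal entries have opposite signs: (2, 3), (3, 1). Count: 2.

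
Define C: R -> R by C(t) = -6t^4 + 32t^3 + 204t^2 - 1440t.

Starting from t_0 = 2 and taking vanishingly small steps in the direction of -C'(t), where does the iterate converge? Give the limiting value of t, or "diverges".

C'(t) = -24(t - 5)(t - 3)(t + 4), so C'(2) = -432.
Gradient descent moves in the -C' direction, i.e. t is increasing.
The nearest critical point in that direction is t = 3, where C'' = 336 > 0 (a local minimum). The iterate converges there.

3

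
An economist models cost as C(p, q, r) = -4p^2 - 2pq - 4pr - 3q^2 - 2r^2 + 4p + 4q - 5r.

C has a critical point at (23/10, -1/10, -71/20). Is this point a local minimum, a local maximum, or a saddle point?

local maximum

The Hessian is constant: H = [[-8, -2, -4], [-2, -6, 0], [-4, 0, -4]].
Leading principal minors: Δ₁ = -8, Δ₂ = 44, Δ₃ = -80.
The minors alternate sign starting negative (−, +, −), so H is negative definite: a local maximum.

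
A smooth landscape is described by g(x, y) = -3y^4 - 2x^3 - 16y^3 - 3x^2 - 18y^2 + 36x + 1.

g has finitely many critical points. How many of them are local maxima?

g separates as a function of x plus a function of y, so ∇g=0 decouples.
∂g/∂x = -6(x - 2)(x + 3) = 0 at x ∈ {-3, 2}; ∂g/∂y = -12y(y + 1)(y + 3) = 0 at y ∈ {-3, -1, 0}.
The Hessian is diagonal: diag(g_xx, g_yy). Second derivatives: g_xx(-3)=30, g_xx(2)=-30; g_yy(-3)=-72, g_yy(-1)=24, g_yy(0)=-36.
Local maxima occur where both diagonal entries negative: (2, -3), (2, 0). Count: 2.

2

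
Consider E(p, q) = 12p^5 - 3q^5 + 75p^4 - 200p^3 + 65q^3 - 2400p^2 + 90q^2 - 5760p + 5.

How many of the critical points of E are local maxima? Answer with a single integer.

E separates as a function of p plus a function of q, so ∇E=0 decouples.
∂E/∂p = 60(p - 4)(p + 2)(p + 3)(p + 4) = 0 at p ∈ {-4, -3, -2, 4}; ∂E/∂q = -15q(q - 4)(q + 1)(q + 3) = 0 at q ∈ {-3, -1, 0, 4}.
The Hessian is diagonal: diag(E_pp, E_qq). Second derivatives: E_pp(-4)=-960, E_pp(-3)=420, E_pp(-2)=-720, E_pp(4)=20160; E_qq(-3)=630, E_qq(-1)=-150, E_qq(0)=180, E_qq(4)=-2100.
Local maxima occur where both diagonal entries negative: (-4, -1), (-4, 4), (-2, -1), (-2, 4). Count: 4.

4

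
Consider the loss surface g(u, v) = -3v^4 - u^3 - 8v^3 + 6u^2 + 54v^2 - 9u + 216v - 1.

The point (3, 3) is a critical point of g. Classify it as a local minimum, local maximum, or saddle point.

local maximum

The mixed partial ∂²g/∂u∂v is 0, so the Hessian at any point is diag(g_uu, g_vv) = diag(6(-u + 2), 12(-3v^2 - 4v + 9)).
At (3, 3): H = diag(-6, -360).
Both eigenvalues are negative, so H is negative definite: a local maximum.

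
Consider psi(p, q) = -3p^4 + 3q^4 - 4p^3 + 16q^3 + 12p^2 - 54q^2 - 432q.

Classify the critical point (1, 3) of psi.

The mixed partial ∂²psi/∂p∂q is 0, so the Hessian at any point is diag(psi_pp, psi_qq) = diag(12(-3p^2 - 2p + 2), 12(3q^2 + 8q - 9)).
At (1, 3): H = diag(-36, 504).
The eigenvalues have opposite signs, so H is indefinite: a saddle point.

saddle point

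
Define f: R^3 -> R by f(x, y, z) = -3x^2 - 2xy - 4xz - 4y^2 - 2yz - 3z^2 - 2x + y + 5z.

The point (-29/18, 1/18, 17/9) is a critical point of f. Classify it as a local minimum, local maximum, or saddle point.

local maximum

The Hessian is constant: H = [[-6, -2, -4], [-2, -8, -2], [-4, -2, -6]].
Leading principal minors: Δ₁ = -6, Δ₂ = 44, Δ₃ = -144.
The minors alternate sign starting negative (−, +, −), so H is negative definite: a local maximum.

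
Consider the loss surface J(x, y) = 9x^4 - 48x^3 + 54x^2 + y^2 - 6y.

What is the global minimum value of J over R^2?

J(x,y) separates as P(x) + Q(y), so its minimum is min P + min Q.
P'(x) = 36x(x - 3)(x - 1) vanishes at x ∈ {0, 1, 3}; Q'(y) = 2y - 6 vanishes at y ∈ {3}.
Local minima of P (where P''>0): P(0)=0, P(3)=-81. Local minima of Q: Q(3)=-9.
So the global minimum of J is P(3) + Q(3) = -81 − 9 = -90, attained at (3, 3).

-90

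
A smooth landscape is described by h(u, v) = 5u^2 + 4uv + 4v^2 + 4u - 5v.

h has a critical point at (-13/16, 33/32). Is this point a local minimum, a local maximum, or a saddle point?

The Hessian of h is constant: H = [[10, 4], [4, 8]].
det(H) = 10·8 − 4² = 64.
det(H) > 0 and tr(H) = 18 > 0, so H is positive definite and the point is a local minimum.

local minimum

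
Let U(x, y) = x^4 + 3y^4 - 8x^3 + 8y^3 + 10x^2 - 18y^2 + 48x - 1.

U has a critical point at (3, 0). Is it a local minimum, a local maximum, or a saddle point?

The mixed partial ∂²U/∂x∂y is 0, so the Hessian at any point is diag(U_xx, U_yy) = diag(4(3x^2 - 12x + 5), 12(3y^2 + 4y - 3)).
At (3, 0): H = diag(-16, -36).
Both eigenvalues are negative, so H is negative definite: a local maximum.

local maximum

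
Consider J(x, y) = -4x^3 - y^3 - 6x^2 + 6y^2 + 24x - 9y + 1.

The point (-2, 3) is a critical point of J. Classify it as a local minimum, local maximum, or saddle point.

The mixed partial ∂²J/∂x∂y is 0, so the Hessian at any point is diag(J_xx, J_yy) = diag(-12(2x + 1), 6(-y + 2)).
At (-2, 3): H = diag(36, -6).
The eigenvalues have opposite signs, so H is indefinite: a saddle point.

saddle point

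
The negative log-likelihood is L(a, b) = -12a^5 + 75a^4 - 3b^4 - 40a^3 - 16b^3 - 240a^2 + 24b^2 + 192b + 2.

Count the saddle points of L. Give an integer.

L separates as a function of a plus a function of b, so ∇L=0 decouples.
∂L/∂a = -60a(a - 4)(a - 2)(a + 1) = 0 at a ∈ {-1, 0, 2, 4}; ∂L/∂b = -12(b - 2)(b + 2)(b + 4) = 0 at b ∈ {-4, -2, 2}.
The Hessian is diagonal: diag(L_aa, L_bb). Second derivatives: L_aa(-1)=900, L_aa(0)=-480, L_aa(2)=720, L_aa(4)=-2400; L_bb(-4)=-144, L_bb(-2)=96, L_bb(2)=-288.
Saddle points occur where the two diagonal entries have opposite signs: (-1, -4), (-1, 2), (0, -2), (2, -4), (2, 2), (4, -2). Count: 6.

6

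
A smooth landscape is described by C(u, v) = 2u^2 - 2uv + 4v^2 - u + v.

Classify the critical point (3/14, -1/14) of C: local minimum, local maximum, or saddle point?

local minimum

The Hessian of C is constant: H = [[4, -2], [-2, 8]].
det(H) = 4·8 − (-2)² = 28.
det(H) > 0 and tr(H) = 12 > 0, so H is positive definite and the point is a local minimum.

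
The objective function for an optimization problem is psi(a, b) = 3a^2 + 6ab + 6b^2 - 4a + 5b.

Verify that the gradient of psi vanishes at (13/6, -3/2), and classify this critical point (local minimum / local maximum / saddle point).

local minimum

∇psi = (6a + 6b - 4, 6a + 12b + 5); substituting (13/6, -3/2) gives ∇psi = (0, 0), so (13/6, -3/2) is indeed a critical point.
The Hessian of psi is constant: H = [[6, 6], [6, 12]].
det(H) = 6·12 − 6² = 36.
det(H) > 0 and tr(H) = 18 > 0, so H is positive definite and the point is a local minimum.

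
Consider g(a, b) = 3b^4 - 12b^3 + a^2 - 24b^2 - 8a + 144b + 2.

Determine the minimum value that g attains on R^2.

-254

g(a,b) separates as P(a) + Q(b) + 2, so its minimum is min P + min Q + 2.
P'(a) = 2a - 8 vanishes at a ∈ {4}; Q'(b) = 12(b - 3)(b - 2)(b + 2) vanishes at b ∈ {-2, 2, 3}.
Local minima of P (where P''>0): P(4)=-16. Local minima of Q: Q(-2)=-240, Q(3)=135.
So the global minimum of g is P(4) + Q(-2) + 2 = -16 − 240 + 2 = -254, attained at (4, -2).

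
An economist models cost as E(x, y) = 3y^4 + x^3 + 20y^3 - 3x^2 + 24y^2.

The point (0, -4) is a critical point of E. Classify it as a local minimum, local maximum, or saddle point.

saddle point

The mixed partial ∂²E/∂x∂y is 0, so the Hessian at any point is diag(E_xx, E_yy) = diag(6(x - 1), 12(3y^2 + 10y + 4)).
At (0, -4): H = diag(-6, 144).
The eigenvalues have opposite signs, so H is indefinite: a saddle point.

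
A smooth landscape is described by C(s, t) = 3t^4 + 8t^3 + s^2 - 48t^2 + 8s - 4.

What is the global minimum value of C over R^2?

-532

C(s,t) separates as P(s) + Q(t) − 4, so its minimum is min P + min Q − 4.
P'(s) = 2s + 8 vanishes at s ∈ {-4}; Q'(t) = 12t(t - 2)(t + 4) vanishes at t ∈ {-4, 0, 2}.
Local minima of P (where P''>0): P(-4)=-16. Local minima of Q: Q(-4)=-512, Q(2)=-80.
So the global minimum of C is P(-4) + Q(-4) − 4 = -16 − 512 − 4 = -532, attained at (-4, -4).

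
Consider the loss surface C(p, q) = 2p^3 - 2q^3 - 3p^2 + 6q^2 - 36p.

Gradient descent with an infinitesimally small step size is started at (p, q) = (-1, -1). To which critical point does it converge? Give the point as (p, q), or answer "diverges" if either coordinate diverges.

(3, 0)

C is separable, so gradient descent decouples: p follows -∂C/∂p, q follows -∂C/∂q.
∂C/∂p = 6(p - 3)(p + 2); at p=-1 this is -24, so p increases.
∂C/∂q = -6q(q - 2); at q=-1 this is -18, so q increases.
p converges to its nearest critical value 3 (a local min of the p-part); q converges to 0. The iterate converges to (3, 0).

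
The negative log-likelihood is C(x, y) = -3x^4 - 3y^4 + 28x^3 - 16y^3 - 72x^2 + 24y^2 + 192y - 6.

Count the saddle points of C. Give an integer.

C separates as a function of x plus a function of y, so ∇C=0 decouples.
∂C/∂x = -12x(x - 4)(x - 3) = 0 at x ∈ {0, 3, 4}; ∂C/∂y = -12(y - 2)(y + 2)(y + 4) = 0 at y ∈ {-4, -2, 2}.
The Hessian is diagonal: diag(C_xx, C_yy). Second derivatives: C_xx(0)=-144, C_xx(3)=36, C_xx(4)=-48; C_yy(-4)=-144, C_yy(-2)=96, C_yy(2)=-288.
Saddle points occur where the two diagonal entries have opposite signs: (0, -2), (3, -4), (3, 2), (4, -2). Count: 4.

4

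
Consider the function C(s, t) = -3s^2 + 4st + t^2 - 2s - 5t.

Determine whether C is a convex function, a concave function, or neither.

C is quadratic, so its Hessian is the constant matrix H = [[-6, 4], [4, 2]].
det(H) = -28, tr(H) = -4.
det(H) < 0, so H is indefinite: neither convex nor concave.

neither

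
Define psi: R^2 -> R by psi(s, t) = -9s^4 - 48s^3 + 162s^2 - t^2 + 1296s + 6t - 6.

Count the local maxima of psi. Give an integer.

2

psi separates as a function of s plus a function of t, so ∇psi=0 decouples.
∂psi/∂s = -36(s - 3)(s + 3)(s + 4) = 0 at s ∈ {-4, -3, 3}; ∂psi/∂t = -2(t - 3) = 0 at t ∈ {3}.
The Hessian is diagonal: diag(psi_ss, psi_tt). Second derivatives: psi_ss(-4)=-252, psi_ss(-3)=216, psi_ss(3)=-1512; psi_tt(3)=-2.
Local maxima occur where both diagonal entries negative: (-4, 3), (3, 3). Count: 2.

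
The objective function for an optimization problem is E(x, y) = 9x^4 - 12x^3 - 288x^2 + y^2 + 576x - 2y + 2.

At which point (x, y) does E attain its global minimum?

E(x,y) separates as P(x) + Q(y) + 2, so its minimum is min P + min Q + 2.
P'(x) = 36(x - 4)(x - 1)(x + 4) vanishes at x ∈ {-4, 1, 4}; Q'(y) = 2y - 2 vanishes at y ∈ {1}.
Local minima of P (where P''>0): P(-4)=-3840, P(4)=-768. Local minima of Q: Q(1)=-1.
So the global minimum of E is P(-4) + Q(1) + 2 = -3840 − 1 + 2 = -3839, attained at (-4, 1).

(-4, 1)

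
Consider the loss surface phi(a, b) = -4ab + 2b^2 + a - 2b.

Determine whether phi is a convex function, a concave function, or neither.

phi is quadratic, so its Hessian is the constant matrix H = [[0, -4], [-4, 4]].
det(H) = -16, tr(H) = 4.
det(H) < 0, so H is indefinite: neither convex nor concave.

neither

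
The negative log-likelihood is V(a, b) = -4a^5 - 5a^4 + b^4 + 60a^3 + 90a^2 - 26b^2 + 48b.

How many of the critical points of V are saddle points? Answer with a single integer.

6

V separates as a function of a plus a function of b, so ∇V=0 decouples.
∂V/∂a = -20a(a - 3)(a + 1)(a + 3) = 0 at a ∈ {-3, -1, 0, 3}; ∂V/∂b = 4(b - 3)(b - 1)(b + 4) = 0 at b ∈ {-4, 1, 3}.
The Hessian is diagonal: diag(V_aa, V_bb). Second derivatives: V_aa(-3)=720, V_aa(-1)=-160, V_aa(0)=180, V_aa(3)=-1440; V_bb(-4)=140, V_bb(1)=-40, V_bb(3)=56.
Saddle points occur where the two diagonal entries have opposite signs: (-3, 1), (-1, -4), (-1, 3), (0, 1), (3, -4), (3, 3). Count: 6.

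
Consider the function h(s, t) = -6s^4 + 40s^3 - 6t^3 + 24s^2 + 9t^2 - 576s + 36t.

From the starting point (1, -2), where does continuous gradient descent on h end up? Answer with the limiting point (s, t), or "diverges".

(3, -1)

h is separable, so gradient descent decouples: s follows -∂h/∂s, t follows -∂h/∂t.
∂h/∂s = -24(s - 4)(s - 3)(s + 2); at s=1 this is -432, so s increases.
∂h/∂t = -18(t - 2)(t + 1); at t=-2 this is -72, so t increases.
s converges to its nearest critical value 3 (a local min of the s-part); t converges to -1. The iterate converges to (3, -1).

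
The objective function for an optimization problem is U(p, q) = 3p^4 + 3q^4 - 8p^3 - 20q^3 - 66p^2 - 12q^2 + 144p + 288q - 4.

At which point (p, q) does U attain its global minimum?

(-3, -2)

U(p,q) separates as A(p) + B(q) − 4, so its minimum is min A + min B − 4.
A'(p) = 12(p - 4)(p - 1)(p + 3) vanishes at p ∈ {-3, 1, 4}; B'(q) = 12(q - 4)(q - 3)(q + 2) vanishes at q ∈ {-2, 3, 4}.
Local minima of A (where A''>0): A(-3)=-567, A(4)=-224. Local minima of B: B(-2)=-416, B(4)=448.
So the global minimum of U is A(-3) + B(-2) − 4 = -567 − 416 − 4 = -987, attained at (-3, -2).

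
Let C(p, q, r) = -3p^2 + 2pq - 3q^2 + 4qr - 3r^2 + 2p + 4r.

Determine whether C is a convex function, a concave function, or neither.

concave

C is quadratic, so its Hessian is the constant matrix H = [[-6, 2, 0], [2, -6, 4], [0, 4, -6]].
Leading principal minors: -6, 32, -96.
Signs alternate −, +, − ⇒ H ≺ 0 ⇒ concave.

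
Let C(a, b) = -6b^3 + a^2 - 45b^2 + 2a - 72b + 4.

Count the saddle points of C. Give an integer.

1

C separates as a function of a plus a function of b, so ∇C=0 decouples.
∂C/∂a = 2(a + 1) = 0 at a ∈ {-1}; ∂C/∂b = -18(b + 1)(b + 4) = 0 at b ∈ {-4, -1}.
The Hessian is diagonal: diag(C_aa, C_bb). Second derivatives: C_aa(-1)=2; C_bb(-4)=54, C_bb(-1)=-54.
Saddle points occur where the two diagonal entries have opposite signs: (-1, -1). Count: 1.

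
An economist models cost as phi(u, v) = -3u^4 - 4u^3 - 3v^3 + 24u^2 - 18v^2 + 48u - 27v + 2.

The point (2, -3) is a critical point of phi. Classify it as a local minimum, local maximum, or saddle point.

The mixed partial ∂²phi/∂u∂v is 0, so the Hessian at any point is diag(phi_uu, phi_vv) = diag(12(-3u^2 - 2u + 4), -18(v + 2)).
At (2, -3): H = diag(-144, 18).
The eigenvalues have opposite signs, so H is indefinite: a saddle point.

saddle point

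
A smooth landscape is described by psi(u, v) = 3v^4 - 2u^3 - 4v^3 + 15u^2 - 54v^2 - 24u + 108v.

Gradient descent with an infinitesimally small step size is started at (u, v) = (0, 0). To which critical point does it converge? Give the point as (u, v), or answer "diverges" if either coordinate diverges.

(1, -3)

psi is separable, so gradient descent decouples: u follows -∂psi/∂u, v follows -∂psi/∂v.
∂psi/∂u = -6(u - 4)(u - 1); at u=0 this is -24, so u increases.
∂psi/∂v = 12(v - 3)(v - 1)(v + 3); at v=0 this is 108, so v decreases.
u converges to its nearest critical value 1 (a local min of the u-part); v converges to -3. The iterate converges to (1, -3).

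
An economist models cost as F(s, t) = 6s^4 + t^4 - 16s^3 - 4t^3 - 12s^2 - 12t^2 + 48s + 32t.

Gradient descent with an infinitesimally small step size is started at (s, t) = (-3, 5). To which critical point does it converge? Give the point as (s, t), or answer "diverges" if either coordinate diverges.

F is separable, so gradient descent decouples: s follows -∂F/∂s, t follows -∂F/∂t.
∂F/∂s = 24(s - 2)(s - 1)(s + 1); at s=-3 this is -960, so s increases.
∂F/∂t = 4(t - 4)(t - 1)(t + 2); at t=5 this is 112, so t decreases.
s converges to its nearest critical value -1 (a local min of the s-part); t converges to 4. The iterate converges to (-1, 4).

(-1, 4)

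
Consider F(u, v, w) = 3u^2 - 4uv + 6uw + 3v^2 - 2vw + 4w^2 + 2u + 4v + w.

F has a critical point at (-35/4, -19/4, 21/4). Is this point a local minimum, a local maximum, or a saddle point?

The Hessian is constant: H = [[6, -4, 6], [-4, 6, -2], [6, -2, 8]].
Leading principal minors: Δ₁ = 6, Δ₂ = 20, Δ₃ = 16.
All leading minors are positive, so H is positive definite: a local minimum.

local minimum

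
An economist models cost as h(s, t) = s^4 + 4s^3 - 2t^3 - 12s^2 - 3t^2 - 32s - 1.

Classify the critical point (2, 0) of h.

The mixed partial ∂²h/∂s∂t is 0, so the Hessian at any point is diag(h_ss, h_tt) = diag(12(s^2 + 2s - 2), -6(2t + 1)).
At (2, 0): H = diag(72, -6).
The eigenvalues have opposite signs, so H is indefinite: a saddle point.

saddle point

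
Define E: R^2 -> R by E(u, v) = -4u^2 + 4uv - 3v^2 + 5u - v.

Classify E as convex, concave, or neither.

E is quadratic, so its Hessian is the constant matrix H = [[-8, 4], [4, -6]].
det(H) = 32, tr(H) = -14.
det(H) > 0 and tr(H) < 0, so H is negative definite everywhere: concave.

concave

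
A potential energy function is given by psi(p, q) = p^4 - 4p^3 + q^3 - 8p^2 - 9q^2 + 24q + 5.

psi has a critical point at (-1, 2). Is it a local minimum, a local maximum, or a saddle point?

saddle point

The mixed partial ∂²psi/∂p∂q is 0, so the Hessian at any point is diag(psi_pp, psi_qq) = diag(4(3p^2 - 6p - 4), 6(q - 3)).
At (-1, 2): H = diag(20, -6).
The eigenvalues have opposite signs, so H is indefinite: a saddle point.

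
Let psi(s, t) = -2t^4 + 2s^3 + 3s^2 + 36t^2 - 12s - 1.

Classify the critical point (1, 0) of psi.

The mixed partial ∂²psi/∂s∂t is 0, so the Hessian at any point is diag(psi_ss, psi_tt) = diag(6(2s + 1), 24(-t^2 + 3)).
At (1, 0): H = diag(18, 72).
Both eigenvalues are positive, so H is positive definite: a local minimum.

local minimum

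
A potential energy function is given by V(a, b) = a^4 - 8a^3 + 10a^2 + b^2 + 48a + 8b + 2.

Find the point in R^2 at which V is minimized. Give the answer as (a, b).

(-1, -4)

V(a,b) separates as P(a) + Q(b) + 2, so its minimum is min P + min Q + 2.
P'(a) = 4(a - 4)(a - 3)(a + 1) vanishes at a ∈ {-1, 3, 4}; Q'(b) = 2b + 8 vanishes at b ∈ {-4}.
Local minima of P (where P''>0): P(-1)=-29, P(4)=96. Local minima of Q: Q(-4)=-16.
So the global minimum of V is P(-1) + Q(-4) + 2 = -29 − 16 + 2 = -43, attained at (-1, -4).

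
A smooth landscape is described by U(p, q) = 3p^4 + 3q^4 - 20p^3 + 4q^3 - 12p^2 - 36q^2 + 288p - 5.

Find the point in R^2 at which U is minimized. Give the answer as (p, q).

U(p,q) separates as A(p) + B(q) − 5, so its minimum is min A + min B − 5.
A'(p) = 12(p - 4)(p - 3)(p + 2) vanishes at p ∈ {-2, 3, 4}; B'(q) = 12q(q - 2)(q + 3) vanishes at q ∈ {-3, 0, 2}.
Local minima of A (where A''>0): A(-2)=-416, A(4)=448. Local minima of B: B(-3)=-189, B(2)=-64.
So the global minimum of U is A(-2) + B(-3) − 5 = -416 − 189 − 5 = -610, attained at (-2, -3).

(-2, -3)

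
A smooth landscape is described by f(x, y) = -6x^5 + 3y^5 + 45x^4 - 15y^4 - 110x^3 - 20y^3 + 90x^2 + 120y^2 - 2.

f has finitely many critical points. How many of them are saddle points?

f separates as a function of x plus a function of y, so ∇f=0 decouples.
∂f/∂x = -30x(x - 3)(x - 2)(x - 1) = 0 at x ∈ {0, 1, 2, 3}; ∂f/∂y = 15y(y - 4)(y - 2)(y + 2) = 0 at y ∈ {-2, 0, 2, 4}.
The Hessian is diagonal: diag(f_xx, f_yy). Second derivatives: f_xx(0)=180, f_xx(1)=-60, f_xx(2)=60, f_xx(3)=-180; f_yy(-2)=-720, f_yy(0)=240, f_yy(2)=-240, f_yy(4)=720.
Saddle points occur where the two diagonal entries have opposite signs: (0, -2), (0, 2), (1, 0), (1, 4), (2, -2), (2, 2), (3, 0), (3, 4). Count: 8.

8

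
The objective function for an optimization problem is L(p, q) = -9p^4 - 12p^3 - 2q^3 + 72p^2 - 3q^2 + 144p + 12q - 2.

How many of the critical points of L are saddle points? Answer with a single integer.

3

L separates as a function of p plus a function of q, so ∇L=0 decouples.
∂L/∂p = -36(p - 2)(p + 1)(p + 2) = 0 at p ∈ {-2, -1, 2}; ∂L/∂q = -6(q - 1)(q + 2) = 0 at q ∈ {-2, 1}.
The Hessian is diagonal: diag(L_pp, L_qq). Second derivatives: L_pp(-2)=-144, L_pp(-1)=108, L_pp(2)=-432; L_qq(-2)=18, L_qq(1)=-18.
Saddle points occur where the two diagonal entries have opposite signs: (-2, -2), (-1, 1), (2, -2). Count: 3.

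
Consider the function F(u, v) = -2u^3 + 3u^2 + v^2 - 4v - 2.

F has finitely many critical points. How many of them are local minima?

F separates as a function of u plus a function of v, so ∇F=0 decouples.
∂F/∂u = -6u(u - 1) = 0 at u ∈ {0, 1}; ∂F/∂v = 2(v - 2) = 0 at v ∈ {2}.
The Hessian is diagonal: diag(F_uu, F_vv). Second derivatives: F_uu(0)=6, F_uu(1)=-6; F_vv(2)=2.
Local minima occur where both diagonal entries positive: (0, 2). Count: 1.

1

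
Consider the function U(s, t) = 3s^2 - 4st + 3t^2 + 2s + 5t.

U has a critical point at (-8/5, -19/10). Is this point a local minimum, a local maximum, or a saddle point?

local minimum

The Hessian of U is constant: H = [[6, -4], [-4, 6]].
det(H) = 6·6 − (-4)² = 20.
det(H) > 0 and tr(H) = 12 > 0, so H is positive definite and the point is a local minimum.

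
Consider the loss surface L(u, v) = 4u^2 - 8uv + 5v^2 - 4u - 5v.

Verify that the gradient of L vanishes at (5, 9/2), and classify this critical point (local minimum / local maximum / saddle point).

local minimum

∇L = (8u - 8v - 4, -8u + 10v - 5); substituting (5, 9/2) gives ∇L = (0, 0), so (5, 9/2) is indeed a critical point.
The Hessian of L is constant: H = [[8, -8], [-8, 10]].
det(H) = 8·10 − (-8)² = 16.
det(H) > 0 and tr(H) = 18 > 0, so H is positive definite and the point is a local minimum.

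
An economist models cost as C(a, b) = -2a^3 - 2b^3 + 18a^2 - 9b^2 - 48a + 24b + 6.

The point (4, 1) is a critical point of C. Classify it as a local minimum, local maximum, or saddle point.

The mixed partial ∂²C/∂a∂b is 0, so the Hessian at any point is diag(C_aa, C_bb) = diag(12(-a + 3), -6(2b + 3)).
At (4, 1): H = diag(-12, -30).
Both eigenvalues are negative, so H is negative definite: a local maximum.

local maximum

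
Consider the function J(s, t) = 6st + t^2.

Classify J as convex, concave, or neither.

J is quadratic, so its Hessian is the constant matrix H = [[0, 6], [6, 2]].
det(H) = -36, tr(H) = 2.
det(H) < 0, so H is indefinite: neither convex nor concave.

neither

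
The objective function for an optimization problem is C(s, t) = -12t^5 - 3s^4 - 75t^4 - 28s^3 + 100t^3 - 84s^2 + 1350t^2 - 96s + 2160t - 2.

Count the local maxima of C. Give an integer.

C separates as a function of s plus a function of t, so ∇C=0 decouples.
∂C/∂s = -12(s + 1)(s + 2)(s + 4) = 0 at s ∈ {-4, -2, -1}; ∂C/∂t = -60(t - 3)(t + 1)(t + 3)(t + 4) = 0 at t ∈ {-4, -3, -1, 3}.
The Hessian is diagonal: diag(C_ss, C_tt). Second derivatives: C_ss(-4)=-72, C_ss(-2)=24, C_ss(-1)=-36; C_tt(-4)=1260, C_tt(-3)=-720, C_tt(-1)=1440, C_tt(3)=-10080.
Local maxima occur where both diagonal entries negative: (-4, -3), (-4, 3), (-1, -3), (-1, 3). Count: 4.

4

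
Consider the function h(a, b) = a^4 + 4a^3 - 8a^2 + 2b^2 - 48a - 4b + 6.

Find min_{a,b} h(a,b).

-76

h(a,b) separates as P(a) + Q(b) + 6, so its minimum is min P + min Q + 6.
P'(a) = 4(a - 2)(a + 2)(a + 3) vanishes at a ∈ {-3, -2, 2}; Q'(b) = 4b - 4 vanishes at b ∈ {1}.
Local minima of P (where P''>0): P(-3)=45, P(2)=-80. Local minima of Q: Q(1)=-2.
So the global minimum of h is P(2) + Q(1) + 6 = -80 − 2 + 6 = -76, attained at (2, 1).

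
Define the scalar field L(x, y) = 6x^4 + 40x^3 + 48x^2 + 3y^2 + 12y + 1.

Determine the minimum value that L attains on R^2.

-267

L(x,y) separates as P(x) + Q(y) + 1, so its minimum is min P + min Q + 1.
P'(x) = 24x(x + 1)(x + 4) vanishes at x ∈ {-4, -1, 0}; Q'(y) = 6y + 12 vanishes at y ∈ {-2}.
Local minima of P (where P''>0): P(-4)=-256, P(0)=0. Local minima of Q: Q(-2)=-12.
So the global minimum of L is P(-4) + Q(-2) + 1 = -256 − 12 + 1 = -267, attained at (-4, -2).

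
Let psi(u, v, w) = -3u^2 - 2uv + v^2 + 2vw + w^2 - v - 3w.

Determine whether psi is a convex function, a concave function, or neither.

psi is quadratic, so its Hessian is the constant matrix H = [[-6, -2, 0], [-2, 2, 2], [0, 2, 2]].
Leading principal minors: -6, -16, -8.
Neither pattern holds ⇒ H is indefinite ⇒ neither convex nor concave.

neither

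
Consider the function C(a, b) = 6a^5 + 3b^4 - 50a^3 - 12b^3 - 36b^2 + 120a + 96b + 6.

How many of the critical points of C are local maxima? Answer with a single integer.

2

C separates as a function of a plus a function of b, so ∇C=0 decouples.
∂C/∂a = 30(a - 2)(a - 1)(a + 1)(a + 2) = 0 at a ∈ {-2, -1, 1, 2}; ∂C/∂b = 12(b - 4)(b - 1)(b + 2) = 0 at b ∈ {-2, 1, 4}.
The Hessian is diagonal: diag(C_aa, C_bb). Second derivatives: C_aa(-2)=-360, C_aa(-1)=180, C_aa(1)=-180, C_aa(2)=360; C_bb(-2)=216, C_bb(1)=-108, C_bb(4)=216.
Local maxima occur where both diagonal entries negative: (-2, 1), (1, 1). Count: 2.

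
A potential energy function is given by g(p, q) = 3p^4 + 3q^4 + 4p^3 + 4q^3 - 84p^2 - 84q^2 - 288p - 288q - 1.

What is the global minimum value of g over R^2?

g(p,q) separates as A(p) + B(q) − 1, so its minimum is min A + min B − 1.
A'(p) = 12(p - 4)(p + 2)(p + 3) vanishes at p ∈ {-3, -2, 4}; B'(q) = 12(q - 4)(q + 2)(q + 3) vanishes at q ∈ {-3, -2, 4}.
Local minima of A (where A''>0): A(-3)=243, A(4)=-1472. Local minima of B: B(-3)=243, B(4)=-1472.
So the global minimum of g is A(4) + B(4) − 1 = -1472 − 1472 − 1 = -2945, attained at (4, 4).

-2945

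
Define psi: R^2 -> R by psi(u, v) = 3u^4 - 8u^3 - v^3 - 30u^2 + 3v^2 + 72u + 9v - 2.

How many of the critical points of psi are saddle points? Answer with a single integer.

psi separates as a function of u plus a function of v, so ∇psi=0 decouples.
∂psi/∂u = 12(u - 3)(u - 1)(u + 2) = 0 at u ∈ {-2, 1, 3}; ∂psi/∂v = -3(v - 3)(v + 1) = 0 at v ∈ {-1, 3}.
The Hessian is diagonal: diag(psi_uu, psi_vv). Second derivatives: psi_uu(-2)=180, psi_uu(1)=-72, psi_uu(3)=120; psi_vv(-1)=12, psi_vv(3)=-12.
Saddle points occur where the two diagonal entries have opposite signs: (-2, 3), (1, -1), (3, 3). Count: 3.

3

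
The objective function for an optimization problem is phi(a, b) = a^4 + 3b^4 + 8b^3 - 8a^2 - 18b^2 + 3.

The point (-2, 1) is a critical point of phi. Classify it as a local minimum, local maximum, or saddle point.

The mixed partial ∂²phi/∂a∂b is 0, so the Hessian at any point is diag(phi_aa, phi_bb) = diag(4(3a^2 - 4), 12(3b^2 + 4b - 3)).
At (-2, 1): H = diag(32, 48).
Both eigenvalues are positive, so H is positive definite: a local minimum.

local minimum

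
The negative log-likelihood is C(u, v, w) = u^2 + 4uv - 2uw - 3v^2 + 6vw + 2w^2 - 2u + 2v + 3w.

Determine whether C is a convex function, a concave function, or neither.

C is quadratic, so its Hessian is the constant matrix H = [[2, 4, -2], [4, -6, 6], [-2, 6, 4]].
Leading principal minors: 2, -28, -256.
Neither pattern holds ⇒ H is indefinite ⇒ neither convex nor concave.

neither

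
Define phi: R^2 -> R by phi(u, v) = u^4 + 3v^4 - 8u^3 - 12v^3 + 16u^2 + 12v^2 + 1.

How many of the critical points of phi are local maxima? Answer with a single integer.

1

phi separates as a function of u plus a function of v, so ∇phi=0 decouples.
∂phi/∂u = 4u(u - 4)(u - 2) = 0 at u ∈ {0, 2, 4}; ∂phi/∂v = 12v(v - 2)(v - 1) = 0 at v ∈ {0, 1, 2}.
The Hessian is diagonal: diag(phi_uu, phi_vv). Second derivatives: phi_uu(0)=32, phi_uu(2)=-16, phi_uu(4)=32; phi_vv(0)=24, phi_vv(1)=-12, phi_vv(2)=24.
Local maxima occur where both diagonal entries negative: (2, 1). Count: 1.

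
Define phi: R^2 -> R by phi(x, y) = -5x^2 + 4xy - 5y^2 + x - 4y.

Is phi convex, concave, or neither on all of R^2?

concave

phi is quadratic, so its Hessian is the constant matrix H = [[-10, 4], [4, -10]].
det(H) = 84, tr(H) = -20.
det(H) > 0 and tr(H) < 0, so H is negative definite everywhere: concave.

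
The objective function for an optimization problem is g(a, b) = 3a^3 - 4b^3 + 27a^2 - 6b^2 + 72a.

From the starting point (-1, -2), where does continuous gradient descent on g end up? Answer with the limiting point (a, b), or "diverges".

g is separable, so gradient descent decouples: a follows -∂g/∂a, b follows -∂g/∂b.
∂g/∂a = 9(a + 2)(a + 4); at a=-1 this is 27, so a decreases.
∂g/∂b = -12b(b + 1); at b=-2 this is -24, so b increases.
a converges to its nearest critical value -2 (a local min of the a-part); b converges to -1. The iterate converges to (-2, -1).

(-2, -1)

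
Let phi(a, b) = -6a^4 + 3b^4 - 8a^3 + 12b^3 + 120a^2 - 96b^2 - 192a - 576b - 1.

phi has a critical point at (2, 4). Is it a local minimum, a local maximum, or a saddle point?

saddle point

The mixed partial ∂²phi/∂a∂b is 0, so the Hessian at any point is diag(phi_aa, phi_bb) = diag(24(-3a^2 - 2a + 10), 12(3b^2 + 6b - 16)).
At (2, 4): H = diag(-144, 672).
The eigenvalues have opposite signs, so H is indefinite: a saddle point.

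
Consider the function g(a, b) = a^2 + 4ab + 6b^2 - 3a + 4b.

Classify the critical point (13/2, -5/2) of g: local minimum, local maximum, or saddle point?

local minimum

The Hessian of g is constant: H = [[2, 4], [4, 12]].
det(H) = 2·12 − 4² = 8.
det(H) > 0 and tr(H) = 14 > 0, so H is positive definite and the point is a local minimum.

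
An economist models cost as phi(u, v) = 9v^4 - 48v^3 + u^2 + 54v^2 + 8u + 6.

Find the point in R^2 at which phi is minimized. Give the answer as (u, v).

(-4, 3)

phi(u,v) separates as P(u) + Q(v) + 6, so its minimum is min P + min Q + 6.
P'(u) = 2u + 8 vanishes at u ∈ {-4}; Q'(v) = 36v(v - 3)(v - 1) vanishes at v ∈ {0, 1, 3}.
Local minima of P (where P''>0): P(-4)=-16. Local minima of Q: Q(0)=0, Q(3)=-81.
So the global minimum of phi is P(-4) + Q(3) + 6 = -16 − 81 + 6 = -91, attained at (-4, 3).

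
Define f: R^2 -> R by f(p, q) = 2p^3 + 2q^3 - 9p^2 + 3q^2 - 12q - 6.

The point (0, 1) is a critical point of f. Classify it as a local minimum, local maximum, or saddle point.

saddle point

The mixed partial ∂²f/∂p∂q is 0, so the Hessian at any point is diag(f_pp, f_qq) = diag(6(2p - 3), 6(2q + 1)).
At (0, 1): H = diag(-18, 18).
The eigenvalues have opposite signs, so H is indefinite: a saddle point.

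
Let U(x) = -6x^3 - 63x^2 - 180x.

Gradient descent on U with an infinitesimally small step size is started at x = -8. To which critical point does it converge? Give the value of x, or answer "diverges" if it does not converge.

U'(x) = -18(x + 2)(x + 5), so U'(-8) = -324.
Gradient descent moves in the -U' direction, i.e. x is increasing.
The nearest critical point in that direction is x = -5, where U'' = 54 > 0 (a local minimum). The iterate converges there.

-5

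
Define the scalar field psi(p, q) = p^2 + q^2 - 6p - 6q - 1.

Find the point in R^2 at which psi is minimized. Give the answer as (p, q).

psi(p,q) separates as A(p) + B(q) − 1, so its minimum is min A + min B − 1.
A'(p) = 2p - 6 vanishes at p ∈ {3}; B'(q) = 2q - 6 vanishes at q ∈ {3}.
Local minima of A (where A''>0): A(3)=-9. Local minima of B: B(3)=-9.
So the global minimum of psi is A(3) + B(3) − 1 = -9 − 9 − 1 = -19, attained at (3, 3).

(3, 3)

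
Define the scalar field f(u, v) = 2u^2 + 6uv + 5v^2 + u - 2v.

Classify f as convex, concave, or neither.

f is quadratic, so its Hessian is the constant matrix H = [[4, 6], [6, 10]].
det(H) = 4, tr(H) = 14.
det(H) > 0 and tr(H) > 0, so H is positive definite everywhere: convex.

convex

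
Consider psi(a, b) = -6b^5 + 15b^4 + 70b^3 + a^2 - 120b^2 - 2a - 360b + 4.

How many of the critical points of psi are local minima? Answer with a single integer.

psi separates as a function of a plus a function of b, so ∇psi=0 decouples.
∂psi/∂a = 2(a - 1) = 0 at a ∈ {1}; ∂psi/∂b = -30(b - 3)(b - 2)(b + 1)(b + 2) = 0 at b ∈ {-2, -1, 2, 3}.
The Hessian is diagonal: diag(psi_aa, psi_bb). Second derivatives: psi_aa(1)=2; psi_bb(-2)=600, psi_bb(-1)=-360, psi_bb(2)=360, psi_bb(3)=-600.
Local minima occur where both diagonal entries positive: (1, -2), (1, 2). Count: 2.

2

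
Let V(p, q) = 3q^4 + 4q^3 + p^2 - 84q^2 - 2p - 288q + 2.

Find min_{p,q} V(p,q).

V(p,q) separates as A(p) + B(q) + 2, so its minimum is min A + min B + 2.
A'(p) = 2p - 2 vanishes at p ∈ {1}; B'(q) = 12(q - 4)(q + 2)(q + 3) vanishes at q ∈ {-3, -2, 4}.
Local minima of A (where A''>0): A(1)=-1. Local minima of B: B(-3)=243, B(4)=-1472.
So the global minimum of V is A(1) + B(4) + 2 = -1 − 1472 + 2 = -1471, attained at (1, 4).

-1471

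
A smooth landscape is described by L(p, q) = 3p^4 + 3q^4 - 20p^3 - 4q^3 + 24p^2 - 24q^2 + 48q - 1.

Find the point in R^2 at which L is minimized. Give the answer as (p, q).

L(p,q) separates as A(p) + B(q) − 1, so its minimum is min A + min B − 1.
A'(p) = 12p(p - 4)(p - 1) vanishes at p ∈ {0, 1, 4}; B'(q) = 12(q - 2)(q - 1)(q + 2) vanishes at q ∈ {-2, 1, 2}.
Local minima of A (where A''>0): A(0)=0, A(4)=-128. Local minima of B: B(-2)=-112, B(2)=16.
So the global minimum of L is A(4) + B(-2) − 1 = -128 − 112 − 1 = -241, attained at (4, -2).

(4, -2)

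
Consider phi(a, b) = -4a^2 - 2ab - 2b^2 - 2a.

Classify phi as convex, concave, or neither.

concave

phi is quadratic, so its Hessian is the constant matrix H = [[-8, -2], [-2, -4]].
det(H) = 28, tr(H) = -12.
det(H) > 0 and tr(H) < 0, so H is negative definite everywhere: concave.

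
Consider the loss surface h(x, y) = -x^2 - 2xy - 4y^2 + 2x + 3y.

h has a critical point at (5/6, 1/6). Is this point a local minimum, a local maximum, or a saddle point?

The Hessian of h is constant: H = [[-2, -2], [-2, -8]].
det(H) = (-2)·(-8) − (-2)² = 12.
det(H) > 0 and tr(H) = -10 < 0, so H is negative definite and the point is a local maximum.

local maximum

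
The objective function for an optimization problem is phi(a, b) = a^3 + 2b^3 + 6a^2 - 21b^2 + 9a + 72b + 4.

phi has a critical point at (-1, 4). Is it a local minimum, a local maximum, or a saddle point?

The mixed partial ∂²phi/∂a∂b is 0, so the Hessian at any point is diag(phi_aa, phi_bb) = diag(6(a + 2), 6(2b - 7)).
At (-1, 4): H = diag(6, 6).
Both eigenvalues are positive, so H is positive definite: a local minimum.

local minimum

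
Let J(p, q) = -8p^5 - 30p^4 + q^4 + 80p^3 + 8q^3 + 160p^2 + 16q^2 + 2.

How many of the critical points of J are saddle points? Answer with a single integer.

J separates as a function of p plus a function of q, so ∇J=0 decouples.
∂J/∂p = -40p(p - 2)(p + 1)(p + 4) = 0 at p ∈ {-4, -1, 0, 2}; ∂J/∂q = 4q(q + 2)(q + 4) = 0 at q ∈ {-4, -2, 0}.
The Hessian is diagonal: diag(J_pp, J_qq). Second derivatives: J_pp(-4)=2880, J_pp(-1)=-360, J_pp(0)=320, J_pp(2)=-1440; J_qq(-4)=32, J_qq(-2)=-16, J_qq(0)=32.
Saddle points occur where the two diagonal entries have opposite signs: (-4, -2), (-1, -4), (-1, 0), (0, -2), (2, -4), (2, 0). Count: 6.

6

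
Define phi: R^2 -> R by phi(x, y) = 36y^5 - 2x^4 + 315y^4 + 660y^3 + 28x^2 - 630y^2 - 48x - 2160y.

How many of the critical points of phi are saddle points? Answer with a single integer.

phi separates as a function of x plus a function of y, so ∇phi=0 decouples.
∂phi/∂x = -8(x - 2)(x - 1)(x + 3) = 0 at x ∈ {-3, 1, 2}; ∂phi/∂y = 180(y - 1)(y + 1)(y + 3)(y + 4) = 0 at y ∈ {-4, -3, -1, 1}.
The Hessian is diagonal: diag(phi_xx, phi_yy). Second derivatives: phi_xx(-3)=-160, phi_xx(1)=32, phi_xx(2)=-40; phi_yy(-4)=-2700, phi_yy(-3)=1440, phi_yy(-1)=-2160, phi_yy(1)=7200.
Saddle points occur where the two diagonal entries have opposite signs: (-3, -3), (-3, 1), (1, -4), (1, -1), (2, -3), (2, 1). Count: 6.

6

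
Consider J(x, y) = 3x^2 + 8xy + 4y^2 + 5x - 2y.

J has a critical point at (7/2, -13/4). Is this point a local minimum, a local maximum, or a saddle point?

saddle point

The Hessian of J is constant: H = [[6, 8], [8, 8]].
det(H) = 6·8 − 8² = -16.
Since det(H) < 0, H is indefinite and the critical point is a saddle point.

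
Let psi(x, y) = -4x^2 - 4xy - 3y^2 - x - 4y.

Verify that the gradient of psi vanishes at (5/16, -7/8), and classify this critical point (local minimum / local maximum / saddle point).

∇psi = (-8x - 4y - 1, -4x - 6y - 4); substituting (5/16, -7/8) gives ∇psi = (0, 0), so (5/16, -7/8) is indeed a critical point.
The Hessian of psi is constant: H = [[-8, -4], [-4, -6]].
det(H) = (-8)·(-6) − (-4)² = 32.
det(H) > 0 and tr(H) = -14 < 0, so H is negative definite and the point is a local maximum.

local maximum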